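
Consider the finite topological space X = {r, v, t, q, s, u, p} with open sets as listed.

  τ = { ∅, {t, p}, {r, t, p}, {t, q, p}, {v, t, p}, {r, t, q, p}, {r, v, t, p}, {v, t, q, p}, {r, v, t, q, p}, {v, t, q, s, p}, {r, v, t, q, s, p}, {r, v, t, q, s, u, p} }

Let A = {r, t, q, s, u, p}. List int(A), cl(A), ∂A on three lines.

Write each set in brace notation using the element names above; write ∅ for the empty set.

U open, U⊆A: ∅, {t, p}, {r, t, p}, {t, q, p}, {r, t, q, p}. int(A) = ⋃ = {r, t, q, p}
X∖A={v}, int(X∖A)=∅, hence cl(A)={r, v, t, q, s, u, p}
∂A: remove int from cl → {v, s, u}

int(A) = {r, t, q, p}
cl(A)  = {r, v, t, q, s, u, p}
∂A     = {v, s, u}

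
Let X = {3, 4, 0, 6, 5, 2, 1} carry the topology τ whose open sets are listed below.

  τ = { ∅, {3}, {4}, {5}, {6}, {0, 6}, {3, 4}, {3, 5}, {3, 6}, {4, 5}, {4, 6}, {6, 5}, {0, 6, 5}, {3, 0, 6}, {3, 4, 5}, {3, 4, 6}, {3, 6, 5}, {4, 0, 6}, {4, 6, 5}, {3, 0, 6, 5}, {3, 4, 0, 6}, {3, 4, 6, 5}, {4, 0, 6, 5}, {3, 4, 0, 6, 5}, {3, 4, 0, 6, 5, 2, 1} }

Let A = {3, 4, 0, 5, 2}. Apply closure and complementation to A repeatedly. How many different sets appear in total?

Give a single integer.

8

closure: X∖int(X∖A) = X∖{6} = {3, 4, 0, 5, 2, 1}
Let k=closure and c=complement:
  1. A     = {3, 4, 0, 5, 2}
  2. kA    = {3, 4, 0, 5, 2, 1}
  3. cA    = {6, 1}
  4. ckA   = {6}
  5. kcA   = {0, 6, 2, 1}
  6. ckcA  = {3, 4, 5}
  7. kckcA = {3, 4, 5, 2, 1}
  8. ckckcA = {0, 6}
— saturated at 8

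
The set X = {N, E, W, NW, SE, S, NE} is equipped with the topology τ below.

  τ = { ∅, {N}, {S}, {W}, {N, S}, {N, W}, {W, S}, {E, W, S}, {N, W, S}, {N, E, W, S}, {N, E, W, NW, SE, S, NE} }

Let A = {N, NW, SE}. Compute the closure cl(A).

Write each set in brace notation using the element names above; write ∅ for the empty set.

closure: X∖int(X∖A) = X∖{E, W, S} = {N, NW, SE, NE}

{N, NW, SE, NE}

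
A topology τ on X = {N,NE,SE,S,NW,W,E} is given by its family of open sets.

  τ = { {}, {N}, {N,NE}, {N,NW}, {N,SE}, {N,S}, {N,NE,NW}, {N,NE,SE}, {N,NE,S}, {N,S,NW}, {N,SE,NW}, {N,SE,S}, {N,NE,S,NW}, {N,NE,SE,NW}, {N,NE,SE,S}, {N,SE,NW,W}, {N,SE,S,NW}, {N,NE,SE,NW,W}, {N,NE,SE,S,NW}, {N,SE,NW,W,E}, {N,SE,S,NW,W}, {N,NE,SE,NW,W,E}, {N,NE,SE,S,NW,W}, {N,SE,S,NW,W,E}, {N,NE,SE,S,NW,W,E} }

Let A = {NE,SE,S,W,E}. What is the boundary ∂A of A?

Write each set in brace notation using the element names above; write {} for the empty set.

{NE,SE,S,W,E}

open subsets of A: {}; so int(A) = {}
closure: X∖int(X∖A) = X∖{N,NW} = {NE,SE,S,W,E}
∂A = {NE,SE,S,W,E} minus {} = {NE,SE,S,W,E}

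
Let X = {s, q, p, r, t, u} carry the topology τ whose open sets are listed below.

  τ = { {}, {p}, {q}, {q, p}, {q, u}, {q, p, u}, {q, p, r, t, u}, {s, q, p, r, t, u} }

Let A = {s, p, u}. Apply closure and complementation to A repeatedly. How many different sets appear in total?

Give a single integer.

8

X∖A={q, r, t}, int(X∖A)={q}, hence cl(A)={s, p, r, t, u}
Orbit (k=closure, c=complement):
  1. A     = {s, p, u}
  2. kA    = {s, p, r, t, u}
  3. cA    = {q, r, t}
  4. ckA   = {q}
  5. kcA   = {s, q, r, t, u}
  6. ckcA  = {p}
  7. kckcA = {s, p, r, t}
  8. ckckcA = {q, u}
(closed under both — stop)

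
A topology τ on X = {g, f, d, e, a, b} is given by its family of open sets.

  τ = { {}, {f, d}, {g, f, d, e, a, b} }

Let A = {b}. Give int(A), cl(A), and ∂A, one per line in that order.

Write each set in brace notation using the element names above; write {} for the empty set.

interior: largest open inside A is {} (from {})
cl via duality: int({g, f, d, e, a}) = {f, d}, so X∖{f, d} = {g, e, a, b}
cl∖int = {g, e, a, b}

int(A) = {}
cl(A)  = {g, e, a, b}
∂A     = {g, e, a, b}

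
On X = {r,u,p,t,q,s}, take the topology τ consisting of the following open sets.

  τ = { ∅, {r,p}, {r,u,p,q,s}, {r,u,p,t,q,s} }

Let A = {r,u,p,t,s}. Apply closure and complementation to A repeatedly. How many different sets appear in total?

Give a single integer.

X∖A={q}, int(X∖A)=∅, hence cl(A)={r,u,p,t,q,s}
Orbit (k=closure, c=complement):
  1. A     = {r,u,p,t,s}
  2. kA    = {r,u,p,t,q,s}
  3. cA    = {q}
  4. ckA   = ∅
  5. kcA   = {u,t,q,s}
  6. ckcA  = {r,p}
(closed under both — stop)

6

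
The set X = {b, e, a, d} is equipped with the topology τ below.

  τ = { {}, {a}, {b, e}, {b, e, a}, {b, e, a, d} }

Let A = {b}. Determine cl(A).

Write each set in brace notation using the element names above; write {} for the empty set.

{b, e, d}

complement {e, a, d}; its interior {a}; cl(A) = X∖{a} = {b, e, d}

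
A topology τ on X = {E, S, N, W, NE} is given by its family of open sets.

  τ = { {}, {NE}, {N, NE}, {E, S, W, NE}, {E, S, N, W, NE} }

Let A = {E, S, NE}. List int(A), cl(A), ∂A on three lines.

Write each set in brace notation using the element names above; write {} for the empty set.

open subsets of A: {}, {NE}; so int(A) = {NE}
closure: X∖int(X∖A) = X∖{} = {E, S, N, W, NE}
∂A = {E, S, N, W, NE} minus {NE} = {E, S, N, W}

int(A) = {NE}
cl(A)  = {E, S, N, W, NE}
∂A     = {E, S, N, W}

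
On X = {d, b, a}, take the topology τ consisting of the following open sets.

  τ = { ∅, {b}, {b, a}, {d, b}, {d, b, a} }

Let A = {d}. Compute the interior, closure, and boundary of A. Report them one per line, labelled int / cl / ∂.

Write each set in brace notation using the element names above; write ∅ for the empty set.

opens ⊆ A: ∅; union → int = ∅
complement {b, a}; its interior {b, a}; cl(A) = X∖{b, a} = {d}
boundary = {d} ∖ ∅ = {d}

int(A) = ∅
cl(A)  = {d}
∂A     = {d}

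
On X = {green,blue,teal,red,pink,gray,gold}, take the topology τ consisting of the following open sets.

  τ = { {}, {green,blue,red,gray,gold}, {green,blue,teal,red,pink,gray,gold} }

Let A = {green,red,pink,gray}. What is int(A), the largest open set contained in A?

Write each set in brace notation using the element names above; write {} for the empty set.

{}

open subsets of A: {}; so int(A) = {}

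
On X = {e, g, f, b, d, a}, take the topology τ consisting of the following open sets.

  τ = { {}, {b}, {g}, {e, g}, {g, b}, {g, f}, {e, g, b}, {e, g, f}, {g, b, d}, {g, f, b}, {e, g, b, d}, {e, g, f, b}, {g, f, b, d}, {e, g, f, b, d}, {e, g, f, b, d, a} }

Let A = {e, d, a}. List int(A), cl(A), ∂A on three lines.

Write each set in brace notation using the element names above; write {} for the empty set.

int(A) = {}
cl(A)  = {e, d, a}
∂A     = {e, d, a}

U open, U⊆A: {}. int(A) = ⋃ = {}
X∖A={g, f, b}, int(X∖A)={g, f, b}, hence cl(A)={e, d, a}
∂A: remove int from cl → {e, d, a}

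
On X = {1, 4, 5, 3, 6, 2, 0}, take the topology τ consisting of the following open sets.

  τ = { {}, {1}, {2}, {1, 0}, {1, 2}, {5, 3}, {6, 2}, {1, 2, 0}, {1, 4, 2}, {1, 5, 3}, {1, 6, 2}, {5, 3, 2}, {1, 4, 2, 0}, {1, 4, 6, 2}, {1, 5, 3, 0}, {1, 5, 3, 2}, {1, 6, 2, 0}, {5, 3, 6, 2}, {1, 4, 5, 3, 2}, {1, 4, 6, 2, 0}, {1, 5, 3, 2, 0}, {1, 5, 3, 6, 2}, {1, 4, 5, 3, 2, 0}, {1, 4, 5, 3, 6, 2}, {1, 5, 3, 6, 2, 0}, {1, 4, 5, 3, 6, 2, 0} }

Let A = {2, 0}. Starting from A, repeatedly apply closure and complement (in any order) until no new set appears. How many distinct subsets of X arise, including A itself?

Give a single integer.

10

cl via duality: int({1, 4, 5, 3, 6}) = {1, 5, 3}, so X∖{1, 5, 3} = {4, 6, 2, 0}
Write k for closure, c for complement:
  1. A     = {2, 0}
  2. kA    = {4, 6, 2, 0}
  3. cA    = {1, 4, 5, 3, 6}
  4. ckA   = {1, 5, 3}
  5. kcA   = {1, 4, 5, 3, 6, 0}
  6. kckA  = {1, 4, 5, 3, 0}
  7. ckcA  = {2}
  8. ckckA = {6, 2}
  9. kckcA = {4, 6, 2}
  10. ckckcA = {1, 5, 3, 0}
applying k or c yields no new set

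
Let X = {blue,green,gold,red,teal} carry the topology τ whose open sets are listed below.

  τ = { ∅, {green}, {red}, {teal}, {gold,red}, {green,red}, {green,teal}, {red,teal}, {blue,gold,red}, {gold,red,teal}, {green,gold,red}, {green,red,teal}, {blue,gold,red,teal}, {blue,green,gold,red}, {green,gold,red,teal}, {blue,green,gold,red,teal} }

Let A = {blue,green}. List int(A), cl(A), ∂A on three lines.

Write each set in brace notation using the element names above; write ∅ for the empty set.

opens ⊆ A: ∅, {green}; union → int = {green}
complement {gold,red,teal}; its interior {gold,red,teal}; cl(A) = X∖{gold,red,teal} = {blue,green}
boundary = {blue,green} ∖ {green} = {blue}

int(A) = {green}
cl(A)  = {blue,green}
∂A     = {blue}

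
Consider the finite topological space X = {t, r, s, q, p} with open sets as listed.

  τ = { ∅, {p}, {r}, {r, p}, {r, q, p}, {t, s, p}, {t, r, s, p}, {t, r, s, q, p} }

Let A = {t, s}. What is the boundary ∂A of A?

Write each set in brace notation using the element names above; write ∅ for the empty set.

open subsets of A: ∅; so int(A) = ∅
closure: X∖int(X∖A) = X∖{r, q, p} = {t, s}
∂A = {t, s} minus ∅ = {t, s}

{t, s}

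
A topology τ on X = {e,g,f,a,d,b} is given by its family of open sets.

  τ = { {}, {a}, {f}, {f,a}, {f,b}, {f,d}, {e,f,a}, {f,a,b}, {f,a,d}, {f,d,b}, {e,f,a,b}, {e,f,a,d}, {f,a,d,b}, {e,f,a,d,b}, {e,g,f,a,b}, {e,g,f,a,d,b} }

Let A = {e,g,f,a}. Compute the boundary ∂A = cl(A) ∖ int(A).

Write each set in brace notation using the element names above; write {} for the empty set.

{g,d,b}

interior: largest open inside A is {e,f,a} (from {}, {f}, {a}, {f,a}, {e,f,a})
cl via duality: int({d,b}) = {}, so X∖{} = {e,g,f,a,d,b}
cl∖int = {g,d,b}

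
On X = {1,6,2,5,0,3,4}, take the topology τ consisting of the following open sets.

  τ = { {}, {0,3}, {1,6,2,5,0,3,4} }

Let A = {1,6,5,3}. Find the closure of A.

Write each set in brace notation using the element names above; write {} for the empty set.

complement {2,0,4}; its interior {}; cl(A) = X∖{} = {1,6,2,5,0,3,4}

{1,6,2,5,0,3,4}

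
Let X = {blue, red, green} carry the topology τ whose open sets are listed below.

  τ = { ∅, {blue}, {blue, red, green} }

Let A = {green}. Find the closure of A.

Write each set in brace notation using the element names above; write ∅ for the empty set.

{red, green}

cl via duality: int({blue, red}) = {blue}, so X∖{blue} = {red, green}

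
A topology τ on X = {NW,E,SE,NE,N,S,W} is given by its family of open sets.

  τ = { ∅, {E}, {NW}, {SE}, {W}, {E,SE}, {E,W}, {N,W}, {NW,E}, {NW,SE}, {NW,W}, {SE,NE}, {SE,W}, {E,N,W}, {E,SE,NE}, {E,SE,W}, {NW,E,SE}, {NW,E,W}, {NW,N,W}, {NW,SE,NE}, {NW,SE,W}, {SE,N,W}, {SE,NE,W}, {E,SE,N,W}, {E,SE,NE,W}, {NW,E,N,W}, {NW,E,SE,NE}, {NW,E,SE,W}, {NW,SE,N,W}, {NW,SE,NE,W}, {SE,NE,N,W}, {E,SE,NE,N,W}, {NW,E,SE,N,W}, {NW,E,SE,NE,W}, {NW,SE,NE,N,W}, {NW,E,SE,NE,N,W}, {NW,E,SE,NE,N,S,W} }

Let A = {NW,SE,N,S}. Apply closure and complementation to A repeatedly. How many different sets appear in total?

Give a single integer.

10

cl via duality: int({E,NE,W}) = {E,W}, so X∖{E,W} = {NW,SE,NE,N,S}
Write k for closure, c for complement:
  1. A     = {NW,SE,N,S}
  2. kA    = {NW,SE,NE,N,S}
  3. cA    = {E,NE,W}
  4. ckA   = {E,W}
  5. kcA   = {E,NE,N,S,W}
  6. kckA  = {E,N,S,W}
  7. ckcA  = {NW,SE}
  8. ckckA = {NW,SE,NE}
  9. kckcA = {NW,SE,NE,S}
  10. ckckcA = {E,N,W}
applying k or c yields no new set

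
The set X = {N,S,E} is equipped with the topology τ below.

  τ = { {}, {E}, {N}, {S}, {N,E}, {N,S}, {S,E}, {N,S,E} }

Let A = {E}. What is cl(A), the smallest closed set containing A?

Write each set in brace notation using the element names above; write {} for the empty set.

{E}

complement {N,S}; its interior {N,S}; cl(A) = X∖{N,S} = {E}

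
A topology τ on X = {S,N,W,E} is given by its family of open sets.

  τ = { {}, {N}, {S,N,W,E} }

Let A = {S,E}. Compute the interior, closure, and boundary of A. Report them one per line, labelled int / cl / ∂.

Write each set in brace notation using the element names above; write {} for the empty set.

int(A) = {}
cl(A)  = {S,W,E}
∂A     = {S,W,E}

interior: largest open inside A is {} (from {})
cl via duality: int({N,W}) = {N}, so X∖{N} = {S,W,E}
cl∖int = {S,W,E}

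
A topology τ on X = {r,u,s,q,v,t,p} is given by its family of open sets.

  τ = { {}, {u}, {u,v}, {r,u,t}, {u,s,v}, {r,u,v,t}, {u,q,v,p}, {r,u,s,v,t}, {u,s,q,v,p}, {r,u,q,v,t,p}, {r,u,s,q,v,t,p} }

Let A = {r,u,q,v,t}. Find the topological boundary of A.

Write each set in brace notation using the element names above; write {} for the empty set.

U open, U⊆A: {}, {u}, {u,v}, {r,u,t}, {r,u,v,t}. int(A) = ⋃ = {r,u,v,t}
X∖A={s,p}, int(X∖A)={}, hence cl(A)={r,u,s,q,v,t,p}
∂A: remove int from cl → {s,q,p}

{s,q,p}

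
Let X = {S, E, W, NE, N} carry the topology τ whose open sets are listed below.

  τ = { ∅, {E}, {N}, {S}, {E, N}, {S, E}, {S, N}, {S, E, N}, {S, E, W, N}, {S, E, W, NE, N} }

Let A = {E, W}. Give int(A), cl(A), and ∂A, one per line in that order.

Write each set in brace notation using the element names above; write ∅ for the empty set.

int(A) = {E}
cl(A)  = {E, W, NE}
∂A     = {W, NE}

open subsets of A: ∅, {E}; so int(A) = {E}
closure: X∖int(X∖A) = X∖{S, N} = {E, W, NE}
∂A = {E, W, NE} minus {E} = {W, NE}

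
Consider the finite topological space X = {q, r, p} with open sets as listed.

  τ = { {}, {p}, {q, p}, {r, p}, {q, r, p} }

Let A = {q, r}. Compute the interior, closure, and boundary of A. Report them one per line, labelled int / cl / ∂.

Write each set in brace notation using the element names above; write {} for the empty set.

int(A) = {}
cl(A)  = {q, r}
∂A     = {q, r}

opens ⊆ A: {}; union → int = {}
complement {p}; its interior {p}; cl(A) = X∖{p} = {q, r}
boundary = {q, r} ∖ {} = {q, r}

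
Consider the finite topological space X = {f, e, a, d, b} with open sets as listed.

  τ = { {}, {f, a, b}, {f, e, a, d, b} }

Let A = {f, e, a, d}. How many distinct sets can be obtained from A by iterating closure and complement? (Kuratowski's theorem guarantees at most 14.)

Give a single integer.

4

cl via duality: int({b}) = {}, so X∖{} = {f, e, a, d, b}
Write k for closure, c for complement:
  1. A     = {f, e, a, d}
  2. kA    = {f, e, a, d, b}
  3. cA    = {b}
  4. ckA   = {}
applying k or c yields no new set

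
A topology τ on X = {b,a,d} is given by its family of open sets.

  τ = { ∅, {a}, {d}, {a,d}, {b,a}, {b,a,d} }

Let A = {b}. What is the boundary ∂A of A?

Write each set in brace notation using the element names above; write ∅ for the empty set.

U open, U⊆A: ∅. int(A) = ⋃ = ∅
X∖A={a,d}, int(X∖A)={a,d}, hence cl(A)={b}
∂A: remove int from cl → {b}

{b}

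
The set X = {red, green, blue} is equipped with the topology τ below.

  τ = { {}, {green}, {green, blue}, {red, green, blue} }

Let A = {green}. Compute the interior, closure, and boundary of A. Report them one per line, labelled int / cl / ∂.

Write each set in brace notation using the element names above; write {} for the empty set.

opens ⊆ A: {}, {green}; union → int = {green}
complement {red, blue}; its interior {}; cl(A) = X∖{} = {red, green, blue}
boundary = {red, green, blue} ∖ {green} = {red, blue}

int(A) = {green}
cl(A)  = {red, green, blue}
∂A     = {red, blue}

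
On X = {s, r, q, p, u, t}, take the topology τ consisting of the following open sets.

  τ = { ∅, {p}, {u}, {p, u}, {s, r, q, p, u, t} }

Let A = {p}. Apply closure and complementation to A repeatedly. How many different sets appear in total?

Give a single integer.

4

X∖A={s, r, q, u, t}, int(X∖A)={u}, hence cl(A)={s, r, q, p, t}
Orbit (k=closure, c=complement):
  1. A     = {p}
  2. kA    = {s, r, q, p, t}
  3. cA    = {s, r, q, u, t}
  4. ckA   = {u}
(closed under both — stop)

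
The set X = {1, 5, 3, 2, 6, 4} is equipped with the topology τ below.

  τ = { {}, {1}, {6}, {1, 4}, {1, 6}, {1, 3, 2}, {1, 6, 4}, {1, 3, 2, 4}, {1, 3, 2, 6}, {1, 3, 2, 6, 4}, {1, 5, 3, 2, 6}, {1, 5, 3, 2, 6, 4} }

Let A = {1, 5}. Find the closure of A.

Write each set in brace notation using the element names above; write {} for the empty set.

{1, 5, 3, 2, 4}

complement {3, 2, 6, 4}; its interior {6}; cl(A) = X∖{6} = {1, 5, 3, 2, 4}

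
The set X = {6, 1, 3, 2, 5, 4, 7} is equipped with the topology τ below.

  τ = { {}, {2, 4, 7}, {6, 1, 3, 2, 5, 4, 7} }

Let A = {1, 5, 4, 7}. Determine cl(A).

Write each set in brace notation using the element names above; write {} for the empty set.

{6, 1, 3, 2, 5, 4, 7}

cl via duality: int({6, 3, 2}) = {}, so X∖{} = {6, 1, 3, 2, 5, 4, 7}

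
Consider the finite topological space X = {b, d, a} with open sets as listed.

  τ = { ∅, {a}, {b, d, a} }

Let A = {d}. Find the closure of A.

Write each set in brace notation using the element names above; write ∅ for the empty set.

complement {b, a}; its interior {a}; cl(A) = X∖{a} = {b, d}

{b, d}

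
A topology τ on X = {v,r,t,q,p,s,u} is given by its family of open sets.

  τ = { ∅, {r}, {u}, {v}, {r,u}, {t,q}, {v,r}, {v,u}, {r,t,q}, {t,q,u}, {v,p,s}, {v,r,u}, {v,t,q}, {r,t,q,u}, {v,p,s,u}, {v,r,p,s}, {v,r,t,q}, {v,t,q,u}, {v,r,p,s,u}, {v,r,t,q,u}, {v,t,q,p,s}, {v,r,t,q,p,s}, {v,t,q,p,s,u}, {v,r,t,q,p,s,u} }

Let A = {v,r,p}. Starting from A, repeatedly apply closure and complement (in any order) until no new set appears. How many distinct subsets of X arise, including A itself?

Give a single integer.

6

X∖A={t,q,s,u}, int(X∖A)={t,q,u}, hence cl(A)={v,r,p,s}
Orbit (k=closure, c=complement):
  1. A     = {v,r,p}
  2. kA    = {v,r,p,s}
  3. cA    = {t,q,s,u}
  4. ckA   = {t,q,u}
  5. kcA   = {t,q,p,s,u}
  6. ckcA  = {v,r}
(closed under both — stop)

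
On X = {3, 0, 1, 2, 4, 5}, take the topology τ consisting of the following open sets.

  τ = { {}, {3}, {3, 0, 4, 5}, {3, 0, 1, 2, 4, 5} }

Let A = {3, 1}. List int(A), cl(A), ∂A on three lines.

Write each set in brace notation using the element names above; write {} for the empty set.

int(A) = {3}
cl(A)  = {3, 0, 1, 2, 4, 5}
∂A     = {0, 1, 2, 4, 5}

opens ⊆ A: {}, {3}; union → int = {3}
complement {0, 2, 4, 5}; its interior {}; cl(A) = X∖{} = {3, 0, 1, 2, 4, 5}
boundary = {3, 0, 1, 2, 4, 5} ∖ {3} = {0, 1, 2, 4, 5}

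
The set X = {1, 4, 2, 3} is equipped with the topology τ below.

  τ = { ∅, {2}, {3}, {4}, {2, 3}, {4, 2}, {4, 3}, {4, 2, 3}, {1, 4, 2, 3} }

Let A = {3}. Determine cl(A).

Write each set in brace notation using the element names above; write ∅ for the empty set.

closure: X∖int(X∖A) = X∖{4, 2} = {1, 3}

{1, 3}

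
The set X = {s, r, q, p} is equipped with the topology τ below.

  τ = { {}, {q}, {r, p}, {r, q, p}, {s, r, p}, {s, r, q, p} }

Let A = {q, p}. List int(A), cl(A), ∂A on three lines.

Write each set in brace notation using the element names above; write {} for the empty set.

interior: largest open inside A is {q} (from {}, {q})
cl via duality: int({s, r}) = {}, so X∖{} = {s, r, q, p}
cl∖int = {s, r, p}

int(A) = {q}
cl(A)  = {s, r, q, p}
∂A     = {s, r, p}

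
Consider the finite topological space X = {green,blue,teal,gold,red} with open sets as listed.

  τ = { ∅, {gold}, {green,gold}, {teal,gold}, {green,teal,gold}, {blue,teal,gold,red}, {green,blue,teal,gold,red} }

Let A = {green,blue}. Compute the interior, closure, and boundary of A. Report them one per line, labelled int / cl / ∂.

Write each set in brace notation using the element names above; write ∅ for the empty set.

U open, U⊆A: ∅. int(A) = ⋃ = ∅
X∖A={teal,gold,red}, int(X∖A)={teal,gold}, hence cl(A)={green,blue,red}
∂A: remove int from cl → {green,blue,red}

int(A) = ∅
cl(A)  = {green,blue,red}
∂A     = {green,blue,red}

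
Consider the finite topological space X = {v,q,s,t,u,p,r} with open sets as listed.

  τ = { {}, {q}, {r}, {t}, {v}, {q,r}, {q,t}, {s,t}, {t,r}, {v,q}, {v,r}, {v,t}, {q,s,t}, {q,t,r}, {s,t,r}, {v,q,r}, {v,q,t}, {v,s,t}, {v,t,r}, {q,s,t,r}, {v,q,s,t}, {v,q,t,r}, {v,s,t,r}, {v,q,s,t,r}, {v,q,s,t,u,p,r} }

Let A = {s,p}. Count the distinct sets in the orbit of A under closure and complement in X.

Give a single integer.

6

cl via duality: int({v,q,t,u,r}) = {v,q,t,r}, so X∖{v,q,t,r} = {s,u,p}
Write k for closure, c for complement:
  1. A     = {s,p}
  2. kA    = {s,u,p}
  3. cA    = {v,q,t,u,r}
  4. ckA   = {v,q,t,r}
  5. kcA   = {v,q,s,t,u,p,r}
  6. ckcA  = {}
applying k or c yields no new set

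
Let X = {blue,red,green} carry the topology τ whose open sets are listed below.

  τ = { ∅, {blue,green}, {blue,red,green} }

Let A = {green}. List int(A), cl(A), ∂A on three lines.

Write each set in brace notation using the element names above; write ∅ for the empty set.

open subsets of A: ∅; so int(A) = ∅
closure: X∖int(X∖A) = X∖∅ = {blue,red,green}
∂A = {blue,red,green} minus ∅ = {blue,red,green}

int(A) = ∅
cl(A)  = {blue,red,green}
∂A     = {blue,red,green}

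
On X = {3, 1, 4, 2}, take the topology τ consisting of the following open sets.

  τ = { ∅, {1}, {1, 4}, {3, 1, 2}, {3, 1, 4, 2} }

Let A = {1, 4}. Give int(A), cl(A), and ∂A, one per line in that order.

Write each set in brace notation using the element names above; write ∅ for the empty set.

open subsets of A: ∅, {1}, {1, 4}; so int(A) = {1, 4}
closure: X∖int(X∖A) = X∖∅ = {3, 1, 4, 2}
∂A = {3, 1, 4, 2} minus {1, 4} = {3, 2}

int(A) = {1, 4}
cl(A)  = {3, 1, 4, 2}
∂A     = {3, 2}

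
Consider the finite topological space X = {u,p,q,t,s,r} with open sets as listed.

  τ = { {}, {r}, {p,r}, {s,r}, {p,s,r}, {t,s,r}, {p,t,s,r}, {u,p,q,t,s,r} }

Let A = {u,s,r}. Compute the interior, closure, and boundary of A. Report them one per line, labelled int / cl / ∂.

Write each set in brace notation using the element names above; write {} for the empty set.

opens ⊆ A: {}, {r}, {s,r}; union → int = {s,r}
complement {p,q,t}; its interior {}; cl(A) = X∖{} = {u,p,q,t,s,r}
boundary = {u,p,q,t,s,r} ∖ {s,r} = {u,p,q,t}

int(A) = {s,r}
cl(A)  = {u,p,q,t,s,r}
∂A     = {u,p,q,t}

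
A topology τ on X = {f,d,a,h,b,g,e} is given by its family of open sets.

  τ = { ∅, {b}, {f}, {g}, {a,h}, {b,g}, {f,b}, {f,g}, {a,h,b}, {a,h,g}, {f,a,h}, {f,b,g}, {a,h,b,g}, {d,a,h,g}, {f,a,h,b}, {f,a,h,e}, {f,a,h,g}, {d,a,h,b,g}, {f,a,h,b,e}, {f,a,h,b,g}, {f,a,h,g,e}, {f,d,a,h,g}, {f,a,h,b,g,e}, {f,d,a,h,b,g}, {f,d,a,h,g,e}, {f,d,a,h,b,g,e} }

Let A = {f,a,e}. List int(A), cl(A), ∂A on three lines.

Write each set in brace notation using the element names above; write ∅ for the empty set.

int(A) = {f}
cl(A)  = {f,d,a,h,e}
∂A     = {d,a,h,e}

interior: largest open inside A is {f} (from ∅, {f})
cl via duality: int({d,h,b,g}) = {b,g}, so X∖{b,g} = {f,d,a,h,e}
cl∖int = {d,a,h,e}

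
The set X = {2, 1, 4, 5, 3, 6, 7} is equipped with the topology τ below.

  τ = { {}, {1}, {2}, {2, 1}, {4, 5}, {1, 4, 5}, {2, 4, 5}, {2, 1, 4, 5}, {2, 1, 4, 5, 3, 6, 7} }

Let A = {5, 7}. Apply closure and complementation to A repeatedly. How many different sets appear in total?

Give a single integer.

8

complement {2, 1, 4, 3, 6}; its interior {2, 1}; cl(A) = X∖{2, 1} = {4, 5, 3, 6, 7}
With k = closure, c = complement:
  1. A     = {5, 7}
  2. kA    = {4, 5, 3, 6, 7}
  3. cA    = {2, 1, 4, 3, 6}
  4. ckA   = {2, 1}
  5. kcA   = {2, 1, 4, 5, 3, 6, 7}
  6. kckA  = {2, 1, 3, 6, 7}
  7. ckcA  = {}
  8. ckckA = {4, 5}
k, c of each give nothing new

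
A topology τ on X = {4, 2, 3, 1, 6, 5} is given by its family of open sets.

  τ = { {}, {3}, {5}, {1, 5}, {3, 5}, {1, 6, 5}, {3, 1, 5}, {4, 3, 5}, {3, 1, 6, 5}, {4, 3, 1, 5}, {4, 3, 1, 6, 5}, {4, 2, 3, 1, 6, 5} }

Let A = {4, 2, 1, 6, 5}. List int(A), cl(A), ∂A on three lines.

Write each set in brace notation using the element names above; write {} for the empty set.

int(A) = {1, 6, 5}
cl(A)  = {4, 2, 1, 6, 5}
∂A     = {4, 2}

interior: largest open inside A is {1, 6, 5} (from {}, {5}, {1, 5}, {1, 6, 5})
cl via duality: int({3}) = {3}, so X∖{3} = {4, 2, 1, 6, 5}
cl∖int = {4, 2}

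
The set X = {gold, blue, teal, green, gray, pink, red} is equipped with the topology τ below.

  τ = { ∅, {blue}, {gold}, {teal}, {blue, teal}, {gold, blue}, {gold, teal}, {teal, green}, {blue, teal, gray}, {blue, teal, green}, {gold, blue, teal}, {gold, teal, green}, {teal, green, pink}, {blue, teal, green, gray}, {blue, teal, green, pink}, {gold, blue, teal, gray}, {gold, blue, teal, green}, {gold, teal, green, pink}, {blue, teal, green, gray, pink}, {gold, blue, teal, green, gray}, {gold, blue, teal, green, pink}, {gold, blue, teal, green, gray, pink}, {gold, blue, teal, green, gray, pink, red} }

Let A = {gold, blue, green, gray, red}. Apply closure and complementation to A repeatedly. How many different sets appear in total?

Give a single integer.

complement {teal, pink}; its interior {teal}; cl(A) = X∖{teal} = {gold, blue, green, gray, pink, red}
With k = closure, c = complement:
  1. A     = {gold, blue, green, gray, red}
  2. kA    = {gold, blue, green, gray, pink, red}
  3. cA    = {teal, pink}
  4. ckA   = {teal}
  5. kcA   = {teal, green, gray, pink, red}
  6. ckcA  = {gold, blue}
  7. kckcA = {gold, blue, gray, red}
  8. ckckcA = {teal, green, pink}
k, c of each give nothing new

8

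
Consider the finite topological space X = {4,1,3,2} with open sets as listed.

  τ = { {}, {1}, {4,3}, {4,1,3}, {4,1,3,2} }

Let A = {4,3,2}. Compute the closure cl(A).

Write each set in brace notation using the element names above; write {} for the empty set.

{4,3,2}

closure: X∖int(X∖A) = X∖{1} = {4,3,2}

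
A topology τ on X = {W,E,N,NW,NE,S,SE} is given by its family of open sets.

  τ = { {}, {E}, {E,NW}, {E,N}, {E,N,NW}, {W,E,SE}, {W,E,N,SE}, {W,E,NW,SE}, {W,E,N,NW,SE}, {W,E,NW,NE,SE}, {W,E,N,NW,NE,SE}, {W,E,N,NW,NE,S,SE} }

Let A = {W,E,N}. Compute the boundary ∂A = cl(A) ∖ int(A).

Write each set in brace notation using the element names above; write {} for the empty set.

{W,NW,NE,S,SE}

open subsets of A: {}, {E}, {E,N}; so int(A) = {E,N}
closure: X∖int(X∖A) = X∖{} = {W,E,N,NW,NE,S,SE}
∂A = {W,E,N,NW,NE,S,SE} minus {E,N} = {W,NW,NE,S,SE}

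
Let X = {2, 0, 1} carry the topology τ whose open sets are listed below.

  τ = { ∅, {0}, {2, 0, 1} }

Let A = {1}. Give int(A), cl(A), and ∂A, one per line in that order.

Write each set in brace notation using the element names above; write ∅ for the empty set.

int(A) = ∅
cl(A)  = {2, 1}
∂A     = {2, 1}

U open, U⊆A: ∅. int(A) = ⋃ = ∅
X∖A={2, 0}, int(X∖A)={0}, hence cl(A)={2, 1}
∂A: remove int from cl → {2, 1}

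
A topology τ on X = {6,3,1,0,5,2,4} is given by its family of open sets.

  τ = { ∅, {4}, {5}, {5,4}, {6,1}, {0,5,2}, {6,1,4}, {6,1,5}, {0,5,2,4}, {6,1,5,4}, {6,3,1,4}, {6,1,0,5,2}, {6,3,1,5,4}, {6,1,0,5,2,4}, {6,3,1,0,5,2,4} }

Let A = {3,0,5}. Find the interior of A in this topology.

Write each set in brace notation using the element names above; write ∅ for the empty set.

{5}

U open, U⊆A: ∅, {5}. int(A) = ⋃ = {5}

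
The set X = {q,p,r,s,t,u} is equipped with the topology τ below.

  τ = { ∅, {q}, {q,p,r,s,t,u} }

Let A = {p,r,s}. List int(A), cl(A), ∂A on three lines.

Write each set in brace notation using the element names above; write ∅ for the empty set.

int(A) = ∅
cl(A)  = {p,r,s,t,u}
∂A     = {p,r,s,t,u}

opens ⊆ A: ∅; union → int = ∅
complement {q,t,u}; its interior {q}; cl(A) = X∖{q} = {p,r,s,t,u}
boundary = {p,r,s,t,u} ∖ ∅ = {p,r,s,t,u}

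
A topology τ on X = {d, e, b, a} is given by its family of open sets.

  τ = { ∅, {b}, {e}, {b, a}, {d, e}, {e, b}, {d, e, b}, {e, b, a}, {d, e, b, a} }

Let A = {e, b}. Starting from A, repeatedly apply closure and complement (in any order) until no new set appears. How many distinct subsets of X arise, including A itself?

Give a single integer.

complement {d, a}; its interior ∅; cl(A) = X∖∅ = {d, e, b, a}
With k = closure, c = complement:
  1. A     = {e, b}
  2. kA    = {d, e, b, a}
  3. cA    = {d, a}
  4. ckA   = ∅
k, c of each give nothing new

4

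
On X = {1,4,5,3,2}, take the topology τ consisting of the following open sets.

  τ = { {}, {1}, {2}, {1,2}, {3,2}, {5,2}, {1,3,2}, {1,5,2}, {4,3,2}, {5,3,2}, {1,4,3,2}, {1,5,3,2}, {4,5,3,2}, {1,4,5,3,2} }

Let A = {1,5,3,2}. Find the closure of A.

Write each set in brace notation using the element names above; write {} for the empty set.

{1,4,5,3,2}

complement {4}; its interior {}; cl(A) = X∖{} = {1,4,5,3,2}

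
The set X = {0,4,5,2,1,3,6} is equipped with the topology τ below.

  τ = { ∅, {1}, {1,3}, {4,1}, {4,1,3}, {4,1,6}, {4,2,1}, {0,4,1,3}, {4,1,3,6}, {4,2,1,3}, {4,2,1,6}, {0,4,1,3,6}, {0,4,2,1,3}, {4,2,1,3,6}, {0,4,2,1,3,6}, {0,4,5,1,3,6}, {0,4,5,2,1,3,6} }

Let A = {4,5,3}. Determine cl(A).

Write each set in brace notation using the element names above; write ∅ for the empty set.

X∖A={0,2,1,6}, int(X∖A)={1}, hence cl(A)={0,4,5,2,3,6}

{0,4,5,2,3,6}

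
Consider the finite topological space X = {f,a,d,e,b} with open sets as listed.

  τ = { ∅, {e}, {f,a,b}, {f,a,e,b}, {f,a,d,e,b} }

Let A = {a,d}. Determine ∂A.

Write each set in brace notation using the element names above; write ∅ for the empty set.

{f,a,d,b}

interior: largest open inside A is ∅ (from ∅)
cl via duality: int({f,e,b}) = {e}, so X∖{e} = {f,a,d,b}
cl∖int = {f,a,d,b}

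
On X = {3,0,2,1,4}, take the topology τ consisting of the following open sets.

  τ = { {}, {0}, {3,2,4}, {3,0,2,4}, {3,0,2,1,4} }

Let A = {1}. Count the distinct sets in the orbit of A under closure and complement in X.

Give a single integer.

cl via duality: int({3,0,2,4}) = {3,0,2,4}, so X∖{3,0,2,4} = {1}
Write k for closure, c for complement:
  1. A     = {1}
  2. cA    = {3,0,2,4}
  3. kcA   = {3,0,2,1,4}
  4. ckcA  = {}
applying k or c yields no new set

4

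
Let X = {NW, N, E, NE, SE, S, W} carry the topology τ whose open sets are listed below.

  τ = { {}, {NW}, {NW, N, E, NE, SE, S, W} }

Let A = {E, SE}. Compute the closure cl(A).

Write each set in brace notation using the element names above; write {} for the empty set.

{N, E, NE, SE, S, W}

X∖A={NW, N, NE, S, W}, int(X∖A)={NW}, hence cl(A)={N, E, NE, SE, S, W}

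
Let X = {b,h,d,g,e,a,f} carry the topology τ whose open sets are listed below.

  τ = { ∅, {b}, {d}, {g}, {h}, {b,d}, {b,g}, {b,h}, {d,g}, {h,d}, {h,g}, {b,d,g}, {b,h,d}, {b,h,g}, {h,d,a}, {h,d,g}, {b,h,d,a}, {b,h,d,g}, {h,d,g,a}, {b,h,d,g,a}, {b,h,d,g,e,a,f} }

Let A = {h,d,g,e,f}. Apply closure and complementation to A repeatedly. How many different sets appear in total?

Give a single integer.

X∖A={b,a}, int(X∖A)={b}, hence cl(A)={h,d,g,e,a,f}
Orbit (k=closure, c=complement):
  1. A     = {h,d,g,e,f}
  2. kA    = {h,d,g,e,a,f}
  3. cA    = {b,a}
  4. ckA   = {b}
  5. kcA   = {b,e,a,f}
  6. kckA  = {b,e,f}
  7. ckcA  = {h,d,g}
  8. ckckA = {h,d,g,a}
(closed under both — stop)

8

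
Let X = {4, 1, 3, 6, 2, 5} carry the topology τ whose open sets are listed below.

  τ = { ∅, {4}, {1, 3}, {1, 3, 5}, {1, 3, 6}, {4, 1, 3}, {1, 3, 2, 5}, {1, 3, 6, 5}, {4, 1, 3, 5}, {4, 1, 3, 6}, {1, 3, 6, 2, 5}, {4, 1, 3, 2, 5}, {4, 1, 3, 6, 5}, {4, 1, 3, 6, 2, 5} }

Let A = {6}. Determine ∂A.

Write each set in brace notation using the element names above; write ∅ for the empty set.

open subsets of A: ∅; so int(A) = ∅
closure: X∖int(X∖A) = X∖{4, 1, 3, 2, 5} = {6}
∂A = {6} minus ∅ = {6}

{6}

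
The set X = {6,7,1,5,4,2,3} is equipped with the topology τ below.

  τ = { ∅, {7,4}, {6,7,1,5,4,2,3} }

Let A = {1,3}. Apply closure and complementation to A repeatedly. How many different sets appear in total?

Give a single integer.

X∖A={6,7,5,4,2}, int(X∖A)={7,4}, hence cl(A)={6,1,5,2,3}
Orbit (k=closure, c=complement):
  1. A     = {1,3}
  2. kA    = {6,1,5,2,3}
  3. cA    = {6,7,5,4,2}
  4. ckA   = {7,4}
  5. kcA   = {6,7,1,5,4,2,3}
  6. ckcA  = ∅
(closed under both — stop)

6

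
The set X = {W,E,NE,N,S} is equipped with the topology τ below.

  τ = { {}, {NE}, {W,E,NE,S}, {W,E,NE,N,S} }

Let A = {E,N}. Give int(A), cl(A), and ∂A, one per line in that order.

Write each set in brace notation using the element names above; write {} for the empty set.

open subsets of A: {}; so int(A) = {}
closure: X∖int(X∖A) = X∖{NE} = {W,E,N,S}
∂A = {W,E,N,S} minus {} = {W,E,N,S}

int(A) = {}
cl(A)  = {W,E,N,S}
∂A     = {W,E,N,S}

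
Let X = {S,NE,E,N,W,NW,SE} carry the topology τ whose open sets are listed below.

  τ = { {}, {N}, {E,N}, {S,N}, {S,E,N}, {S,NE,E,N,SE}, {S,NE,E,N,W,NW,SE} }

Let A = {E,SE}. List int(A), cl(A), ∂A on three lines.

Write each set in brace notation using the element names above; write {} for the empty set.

opens ⊆ A: {}; union → int = {}
complement {S,NE,N,W,NW}; its interior {S,N}; cl(A) = X∖{S,N} = {NE,E,W,NW,SE}
boundary = {NE,E,W,NW,SE} ∖ {} = {NE,E,W,NW,SE}

int(A) = {}
cl(A)  = {NE,E,W,NW,SE}
∂A     = {NE,E,W,NW,SE}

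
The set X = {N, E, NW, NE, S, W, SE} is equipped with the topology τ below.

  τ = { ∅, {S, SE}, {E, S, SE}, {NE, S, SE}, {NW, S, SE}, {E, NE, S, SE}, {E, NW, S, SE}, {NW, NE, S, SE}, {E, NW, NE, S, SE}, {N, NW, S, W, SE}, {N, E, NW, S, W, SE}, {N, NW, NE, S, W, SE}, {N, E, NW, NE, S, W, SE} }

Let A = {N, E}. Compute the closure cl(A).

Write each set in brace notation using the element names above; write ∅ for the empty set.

cl via duality: int({NW, NE, S, W, SE}) = {NW, NE, S, SE}, so X∖{NW, NE, S, SE} = {N, E, W}

{N, E, W}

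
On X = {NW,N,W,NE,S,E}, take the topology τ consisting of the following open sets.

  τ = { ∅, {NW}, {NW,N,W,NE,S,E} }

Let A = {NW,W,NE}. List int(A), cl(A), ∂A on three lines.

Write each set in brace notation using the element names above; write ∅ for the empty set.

open subsets of A: ∅, {NW}; so int(A) = {NW}
closure: X∖int(X∖A) = X∖∅ = {NW,N,W,NE,S,E}
∂A = {NW,N,W,NE,S,E} minus {NW} = {N,W,NE,S,E}

int(A) = {NW}
cl(A)  = {NW,N,W,NE,S,E}
∂A     = {N,W,NE,S,E}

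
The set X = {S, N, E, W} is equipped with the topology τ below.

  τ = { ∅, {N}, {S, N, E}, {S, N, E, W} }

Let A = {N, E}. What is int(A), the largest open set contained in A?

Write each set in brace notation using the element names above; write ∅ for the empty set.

interior: largest open inside A is {N} (from ∅, {N})

{N}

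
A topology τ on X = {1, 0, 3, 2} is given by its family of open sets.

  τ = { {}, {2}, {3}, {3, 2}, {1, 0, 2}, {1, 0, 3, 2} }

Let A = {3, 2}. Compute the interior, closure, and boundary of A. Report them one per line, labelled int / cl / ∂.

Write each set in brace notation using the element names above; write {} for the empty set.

int(A) = {3, 2}
cl(A)  = {1, 0, 3, 2}
∂A     = {1, 0}

U open, U⊆A: {}, {2}, {3}, {3, 2}. int(A) = ⋃ = {3, 2}
X∖A={1, 0}, int(X∖A)={}, hence cl(A)={1, 0, 3, 2}
∂A: remove int from cl → {1, 0}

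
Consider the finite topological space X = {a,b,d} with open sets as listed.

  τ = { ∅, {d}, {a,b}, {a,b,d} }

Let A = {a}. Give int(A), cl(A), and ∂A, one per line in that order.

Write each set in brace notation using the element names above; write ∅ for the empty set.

open subsets of A: ∅; so int(A) = ∅
closure: X∖int(X∖A) = X∖{d} = {a,b}
∂A = {a,b} minus ∅ = {a,b}

int(A) = ∅
cl(A)  = {a,b}
∂A     = {a,b}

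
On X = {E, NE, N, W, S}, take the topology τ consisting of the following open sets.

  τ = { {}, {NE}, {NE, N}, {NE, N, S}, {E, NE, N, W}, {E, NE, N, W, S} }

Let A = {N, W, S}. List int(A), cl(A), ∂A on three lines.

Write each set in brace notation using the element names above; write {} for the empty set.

interior: largest open inside A is {} (from {})
cl via duality: int({E, NE}) = {NE}, so X∖{NE} = {E, N, W, S}
cl∖int = {E, N, W, S}

int(A) = {}
cl(A)  = {E, N, W, S}
∂A     = {E, N, W, S}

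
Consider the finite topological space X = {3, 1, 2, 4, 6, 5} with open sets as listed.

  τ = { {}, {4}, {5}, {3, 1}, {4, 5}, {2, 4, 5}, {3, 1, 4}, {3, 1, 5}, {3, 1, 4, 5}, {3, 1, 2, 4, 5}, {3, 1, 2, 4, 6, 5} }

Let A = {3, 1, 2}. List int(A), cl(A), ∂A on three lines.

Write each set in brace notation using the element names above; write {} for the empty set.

int(A) = {3, 1}
cl(A)  = {3, 1, 2, 6}
∂A     = {2, 6}

opens ⊆ A: {}, {3, 1}; union → int = {3, 1}
complement {4, 6, 5}; its interior {4, 5}; cl(A) = X∖{4, 5} = {3, 1, 2, 6}
boundary = {3, 1, 2, 6} ∖ {3, 1} = {2, 6}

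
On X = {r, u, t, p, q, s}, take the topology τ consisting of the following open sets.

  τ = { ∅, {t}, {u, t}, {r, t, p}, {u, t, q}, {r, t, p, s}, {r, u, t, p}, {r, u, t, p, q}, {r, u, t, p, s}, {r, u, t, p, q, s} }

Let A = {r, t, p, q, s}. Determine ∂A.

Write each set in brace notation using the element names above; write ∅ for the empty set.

opens ⊆ A: ∅, {t}, {r, t, p}, {r, t, p, s}; union → int = {r, t, p, s}
complement {u}; its interior ∅; cl(A) = X∖∅ = {r, u, t, p, q, s}
boundary = {r, u, t, p, q, s} ∖ {r, t, p, s} = {u, q}

{u, q}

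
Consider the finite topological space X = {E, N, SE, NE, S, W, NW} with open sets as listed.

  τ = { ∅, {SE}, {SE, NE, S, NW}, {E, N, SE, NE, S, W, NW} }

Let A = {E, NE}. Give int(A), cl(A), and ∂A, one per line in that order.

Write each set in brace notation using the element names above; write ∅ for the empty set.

int(A) = ∅
cl(A)  = {E, N, NE, S, W, NW}
∂A     = {E, N, NE, S, W, NW}

opens ⊆ A: ∅; union → int = ∅
complement {N, SE, S, W, NW}; its interior {SE}; cl(A) = X∖{SE} = {E, N, NE, S, W, NW}
boundary = {E, N, NE, S, W, NW} ∖ ∅ = {E, N, NE, S, W, NW}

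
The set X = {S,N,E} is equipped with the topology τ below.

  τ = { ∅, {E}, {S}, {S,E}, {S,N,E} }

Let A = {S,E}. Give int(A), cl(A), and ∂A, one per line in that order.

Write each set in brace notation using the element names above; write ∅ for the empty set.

int(A) = {S,E}
cl(A)  = {S,N,E}
∂A     = {N}

interior: largest open inside A is {S,E} (from ∅, {E}, {S}, {S,E})
cl via duality: int({N}) = ∅, so X∖∅ = {S,N,E}
cl∖int = {N}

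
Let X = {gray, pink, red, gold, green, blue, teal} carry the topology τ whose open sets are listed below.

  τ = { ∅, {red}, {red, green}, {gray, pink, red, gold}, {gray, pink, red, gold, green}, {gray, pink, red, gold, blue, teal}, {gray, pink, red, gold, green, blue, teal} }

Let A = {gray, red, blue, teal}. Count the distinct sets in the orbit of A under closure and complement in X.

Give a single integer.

6

closure: X∖int(X∖A) = X∖∅ = {gray, pink, red, gold, green, blue, teal}
Let k=closure and c=complement:
  1. A     = {gray, red, blue, teal}
  2. kA    = {gray, pink, red, gold, green, blue, teal}
  3. cA    = {pink, gold, green}
  4. ckA   = ∅
  5. kcA   = {gray, pink, gold, green, blue, teal}
  6. ckcA  = {red}
— saturated at 6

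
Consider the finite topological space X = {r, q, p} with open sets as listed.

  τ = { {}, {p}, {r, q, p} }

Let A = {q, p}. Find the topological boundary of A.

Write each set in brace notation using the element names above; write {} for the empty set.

{r, q}

interior: largest open inside A is {p} (from {}, {p})
cl via duality: int({r}) = {}, so X∖{} = {r, q, p}
cl∖int = {r, q}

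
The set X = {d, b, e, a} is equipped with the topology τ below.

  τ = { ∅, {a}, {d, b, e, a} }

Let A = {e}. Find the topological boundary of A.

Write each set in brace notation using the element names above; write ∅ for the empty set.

opens ⊆ A: ∅; union → int = ∅
complement {d, b, a}; its interior {a}; cl(A) = X∖{a} = {d, b, e}
boundary = {d, b, e} ∖ ∅ = {d, b, e}

{d, b, e}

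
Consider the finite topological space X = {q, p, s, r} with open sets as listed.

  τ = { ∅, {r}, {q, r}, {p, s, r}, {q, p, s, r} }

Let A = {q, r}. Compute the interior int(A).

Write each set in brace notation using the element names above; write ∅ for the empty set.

open subsets of A: ∅, {r}, {q, r}; so int(A) = {q, r}

{q, r}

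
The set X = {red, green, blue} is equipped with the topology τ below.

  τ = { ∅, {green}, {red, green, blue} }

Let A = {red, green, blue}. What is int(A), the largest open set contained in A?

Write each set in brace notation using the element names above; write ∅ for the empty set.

interior: largest open inside A is {red, green, blue} (from ∅, {green}, {red, green, blue})

{red, green, blue}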